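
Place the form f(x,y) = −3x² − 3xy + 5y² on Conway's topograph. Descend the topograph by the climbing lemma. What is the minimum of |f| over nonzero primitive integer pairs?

descent: ρ → (5,3,-3)  [lands on river]
river: ρ → (-3,3,5)
river: ρ → (5,7,-1)
river: ρ → (-1,7,5)
closes: descent 1, river 4
min |a| on river = 1

1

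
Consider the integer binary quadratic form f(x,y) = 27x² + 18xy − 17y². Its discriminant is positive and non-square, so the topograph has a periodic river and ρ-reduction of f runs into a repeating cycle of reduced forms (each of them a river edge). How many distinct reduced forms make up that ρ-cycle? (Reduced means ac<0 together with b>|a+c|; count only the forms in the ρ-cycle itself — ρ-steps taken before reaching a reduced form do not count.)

D = 2160, ⌊√D⌋ = 46
river: ρ → (-17,16,28)
river: ρ → (28,40,-5)
river: ρ → (-5,40,28)
river: ρ → (28,16,-17)
river: ρ → (-17,18,27)
river: ρ → (27,36,-8)
river: ρ → (-8,44,7)
river: ρ → (7,40,-20)
river: ρ → (-20,40,7)
river: ρ → (7,44,-8)
river: ρ → (-8,36,27)
river: ρ → (27,18,-17)
ρ-cycle length = 12 (tail of 0 descent steps not counted)

12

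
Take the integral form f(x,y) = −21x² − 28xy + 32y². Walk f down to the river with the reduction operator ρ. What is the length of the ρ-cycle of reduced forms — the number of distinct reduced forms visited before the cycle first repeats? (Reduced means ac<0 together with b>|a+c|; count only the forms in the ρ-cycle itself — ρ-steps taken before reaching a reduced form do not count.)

D = 3472, ⌊√D⌋ = 58
descent: ρ → (32,28,-21)  [lands on river]
river: ρ → (-21,56,4)
river: ρ → (4,56,-21)
river: ρ → (-21,28,32)
river: ρ → (32,36,-17)
river: ρ → (-17,32,36)
river: ρ → (36,40,-13)
river: ρ → (-13,38,39)
river: ρ → (39,40,-12)
river: ρ → (-12,56,7)
river: ρ → (7,56,-12)
river: ρ → (-12,40,39)
river: ρ → (39,38,-13)
river: ρ → (-13,40,36)
river: ρ → (36,32,-17)
river: ρ → (-17,36,32)
ρ-cycle length = 16 (tail of 1 descent step not counted)

16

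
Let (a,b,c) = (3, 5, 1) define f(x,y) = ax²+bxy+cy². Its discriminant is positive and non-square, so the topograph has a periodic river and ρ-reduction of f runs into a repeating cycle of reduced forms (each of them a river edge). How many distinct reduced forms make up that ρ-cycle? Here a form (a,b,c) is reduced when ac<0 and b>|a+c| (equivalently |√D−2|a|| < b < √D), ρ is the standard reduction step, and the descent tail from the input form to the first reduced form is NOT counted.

D = 13, ⌊√D⌋ = 3
descent: ρ → (1,3,-1)  [lands on river]
river: ρ → (-1,3,1)
ρ-cycle length = 2 (tail of 1 descent step not counted)

2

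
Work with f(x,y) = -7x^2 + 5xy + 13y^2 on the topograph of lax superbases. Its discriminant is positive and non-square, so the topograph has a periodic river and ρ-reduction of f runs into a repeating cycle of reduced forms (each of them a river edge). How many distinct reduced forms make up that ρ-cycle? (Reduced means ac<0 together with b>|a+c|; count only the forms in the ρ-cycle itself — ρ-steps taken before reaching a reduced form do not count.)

D = 389, ⌊√D⌋ = 19
descent: ρ → (13,-5,-7)
descent: ρ → (-7,19,1)  [lands on river]
river: ρ → (1,19,-7)
river: ρ → (-7,9,11)
river: ρ → (11,13,-5)
river: ρ → (-5,17,5)
river: ρ → (5,13,-11)
river: ρ → (-11,9,7)
river: ρ → (7,19,-1)
river: ρ → (-1,19,7)
river: ρ → (7,9,-11)
river: ρ → (-11,13,5)
river: ρ → (5,17,-5)
river: ρ → (-5,13,11)
river: ρ → (11,9,-7)
ρ-cycle length = 14 (tail of 2 descent steps not counted)

14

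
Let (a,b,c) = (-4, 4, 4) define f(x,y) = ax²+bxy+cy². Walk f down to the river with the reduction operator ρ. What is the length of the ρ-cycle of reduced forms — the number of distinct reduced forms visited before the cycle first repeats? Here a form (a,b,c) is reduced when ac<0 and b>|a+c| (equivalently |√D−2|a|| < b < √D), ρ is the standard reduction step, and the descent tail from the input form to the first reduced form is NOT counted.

D = 80, ⌊√D⌋ = 8
river: ρ → (4,4,-4)
river: ρ → (-4,4,4)
ρ-cycle length = 2 (tail of 0 descent steps not counted)

2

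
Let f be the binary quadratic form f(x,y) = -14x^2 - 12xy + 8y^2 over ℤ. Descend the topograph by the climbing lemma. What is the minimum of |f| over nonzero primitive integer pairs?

descent: ρ → (8,12,-14)  [lands on river]
river: ρ → (-14,16,6)
river: ρ → (6,20,-8)
river: ρ → (-8,12,14)
river: ρ → (14,16,-6)
river: ρ → (-6,20,8)
closes: descent 1, river 6
min |a| on river = 6

6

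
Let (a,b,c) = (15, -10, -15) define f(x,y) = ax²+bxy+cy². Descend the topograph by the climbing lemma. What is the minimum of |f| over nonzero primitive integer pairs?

descent: ρ → (-15,10,15)  [lands on river]
river: ρ → (15,20,-10)
river: ρ → (-10,20,15)
river: ρ → (15,10,-15)
river: ρ → (-15,20,10)
river: ρ → (10,20,-15)
closes: descent 1, river 6
min |a| on river = 10

10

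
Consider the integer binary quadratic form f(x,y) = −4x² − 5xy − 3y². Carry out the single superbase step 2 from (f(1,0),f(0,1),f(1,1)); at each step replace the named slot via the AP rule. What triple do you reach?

start (-4,-3,-12) = (f(1,0),f(0,1),f(1,1))
replace slot 2: 2·((-4)+(-12)) − (-3) = -29 → (-4,-29,-12)

-4,-29,-12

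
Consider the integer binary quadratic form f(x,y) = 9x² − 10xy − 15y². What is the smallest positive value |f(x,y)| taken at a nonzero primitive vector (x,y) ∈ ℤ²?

descent: ρ → (-15,10,9)  [lands on river]
river: ρ → (9,8,-16)
river: ρ → (-16,24,1)
river: ρ → (1,24,-16)
river: ρ → (-16,8,9)
river: ρ → (9,10,-15)
river: ρ → (-15,20,4)
river: ρ → (4,20,-15)
closes: descent 1, river 8
min |a| on river = 1

1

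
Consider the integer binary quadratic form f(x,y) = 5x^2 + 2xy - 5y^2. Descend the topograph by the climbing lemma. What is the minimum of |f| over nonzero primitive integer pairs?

river: ρ → (-5,8,2)
river: ρ → (2,8,-5)
river: ρ → (-5,2,5)
river: ρ → (5,8,-2)
river: ρ → (-2,8,5)
river: ρ → (5,2,-5)
closes: descent 0, river 6
min |a| on river = 2

2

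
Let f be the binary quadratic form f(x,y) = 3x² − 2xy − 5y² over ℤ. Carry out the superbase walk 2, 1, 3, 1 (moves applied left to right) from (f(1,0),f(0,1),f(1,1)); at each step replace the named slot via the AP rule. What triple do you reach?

start (3,-5,-4) = (f(1,0),f(0,1),f(1,1))
replace slot 2: 2·(3+(-4)) − (-5) = 3 → (3,3,-4)
replace slot 1: 2·(3+(-4)) − 3 = -5 → (-5,3,-4)
replace slot 3: 2·((-5)+3) − (-4) = 0 → (-5,3,0)
replace slot 1: 2·(3+0) − (-5) = 11 → (11,3,0)

11,3,0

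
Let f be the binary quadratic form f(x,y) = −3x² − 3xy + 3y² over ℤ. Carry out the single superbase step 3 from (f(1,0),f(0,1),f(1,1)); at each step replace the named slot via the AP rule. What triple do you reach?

start (-3,3,-3) = (f(1,0),f(0,1),f(1,1))
replace slot 3: 2·((-3)+3) − (-3) = 3 → (-3,3,3)

-3,3,3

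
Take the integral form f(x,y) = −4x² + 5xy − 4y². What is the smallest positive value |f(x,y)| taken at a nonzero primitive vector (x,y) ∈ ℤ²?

translate: b→3 (≡-5 mod 8), so (4,-5,4)→(4,3,3)
flip: (4,3,3)→(3,-3,4)
translate: b→3 (≡-3 mod 6), so (3,-3,4)→(3,3,4)
reduced (well bottom): (3,3,4) with a≤c, −a<b≤a
well minimum |f| = |-3| = 3 (negative-definite)

3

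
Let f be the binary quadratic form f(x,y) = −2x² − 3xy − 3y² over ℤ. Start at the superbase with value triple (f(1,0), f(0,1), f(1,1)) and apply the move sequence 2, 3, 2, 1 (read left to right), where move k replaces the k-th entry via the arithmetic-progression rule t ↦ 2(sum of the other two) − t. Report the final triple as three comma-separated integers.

start (-2,-3,-8) = (f(1,0),f(0,1),f(1,1))
replace slot 2: 2·((-2)+(-8)) − (-3) = -17 → (-2,-17,-8)
replace slot 3: 2·((-2)+(-17)) − (-8) = -30 → (-2,-17,-30)
replace slot 2: 2·((-2)+(-30)) − (-17) = -47 → (-2,-47,-30)
replace slot 1: 2·((-47)+(-30)) − (-2) = -152 → (-152,-47,-30)

-152,-47,-30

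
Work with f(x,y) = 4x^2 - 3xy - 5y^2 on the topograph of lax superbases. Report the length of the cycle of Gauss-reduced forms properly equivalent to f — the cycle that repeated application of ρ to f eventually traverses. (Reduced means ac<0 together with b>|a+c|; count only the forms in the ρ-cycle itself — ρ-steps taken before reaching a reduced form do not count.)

D = 89, ⌊√D⌋ = 9
descent: ρ → (-5,3,4)  [lands on river]
river: ρ → (4,5,-4)
river: ρ → (-4,3,5)
river: ρ → (5,7,-2)
river: ρ → (-2,9,1)
river: ρ → (1,9,-2)
river: ρ → (-2,7,5)
river: ρ → (5,3,-4)
river: ρ → (-4,5,4)
river: ρ → (4,3,-5)
river: ρ → (-5,7,2)
river: ρ → (2,9,-1)
river: ρ → (-1,9,2)
river: ρ → (2,7,-5)
ρ-cycle length = 14 (tail of 1 descent step not counted)

14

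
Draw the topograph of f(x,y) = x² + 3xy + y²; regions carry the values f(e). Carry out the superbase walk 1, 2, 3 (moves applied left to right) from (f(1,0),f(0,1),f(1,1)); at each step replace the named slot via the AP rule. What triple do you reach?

start (1,1,5) = (f(1,0),f(0,1),f(1,1))
replace slot 1: 2·(1+5) − 1 = 11 → (11,1,5)
replace slot 2: 2·(11+5) − 1 = 31 → (11,31,5)
replace slot 3: 2·(11+31) − 5 = 79 → (11,31,79)

11,31,79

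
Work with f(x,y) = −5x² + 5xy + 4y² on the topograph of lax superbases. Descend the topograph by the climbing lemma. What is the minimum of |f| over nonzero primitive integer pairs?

river: ρ → (4,3,-6)
river: ρ → (-6,9,1)
river: ρ → (1,9,-6)
river: ρ → (-6,3,4)
river: ρ → (4,5,-5)
river: ρ → (-5,5,4)
closes: descent 0, river 6
min |a| on river = 1

1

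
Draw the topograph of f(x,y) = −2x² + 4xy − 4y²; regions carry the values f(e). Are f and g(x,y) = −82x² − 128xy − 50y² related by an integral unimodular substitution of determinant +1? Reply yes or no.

D₁ = -16, D₂ = -16
f is negative-definite; reduce −f:
−f: translate: b→0 (≡-4 mod 4), so (2,-4,4)→(2,0,2)
−f: reduced (well bottom): (2,0,2) with a≤c, −a<b≤a
flip sign back: reduced form of f is (-2,0,-2)
g is negative-definite; reduce −g:
−g: translate: b→-36 (≡128 mod 164), so (82,128,50)→(82,-36,4)
−g: flip: (82,-36,4)→(4,36,82)
−g: translate: b→4 (≡36 mod 8), so (4,36,82)→(4,4,2)
−g: flip: (4,4,2)→(2,-4,4)
−g: translate: b→0 (≡-4 mod 4), so (2,-4,4)→(2,0,2)
−g: reduced (well bottom): (2,0,2) with a≤c, −a<b≤a
flip sign back: reduced form of g is (-2,0,-2)
reduced forms (-2, 0, -2) vs (-2, 0, -2) ⇒ equivalent

yes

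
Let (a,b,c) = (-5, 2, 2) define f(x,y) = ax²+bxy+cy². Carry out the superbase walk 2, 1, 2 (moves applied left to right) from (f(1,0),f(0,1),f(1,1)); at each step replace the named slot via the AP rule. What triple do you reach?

start (-5,2,-1) = (f(1,0),f(0,1),f(1,1))
replace slot 2: 2·((-5)+(-1)) − 2 = -14 → (-5,-14,-1)
replace slot 1: 2·((-14)+(-1)) − (-5) = -25 → (-25,-14,-1)
replace slot 2: 2·((-25)+(-1)) − (-14) = -38 → (-25,-38,-1)

-25,-38,-1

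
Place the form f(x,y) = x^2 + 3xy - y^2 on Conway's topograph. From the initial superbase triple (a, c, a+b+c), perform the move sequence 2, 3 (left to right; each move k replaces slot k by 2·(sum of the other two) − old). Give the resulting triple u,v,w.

start (1,-1,3) = (f(1,0),f(0,1),f(1,1))
replace slot 2: 2·(1+3) − (-1) = 9 → (1,9,3)
replace slot 3: 2·(1+9) − 3 = 17 → (1,9,17)

1,9,17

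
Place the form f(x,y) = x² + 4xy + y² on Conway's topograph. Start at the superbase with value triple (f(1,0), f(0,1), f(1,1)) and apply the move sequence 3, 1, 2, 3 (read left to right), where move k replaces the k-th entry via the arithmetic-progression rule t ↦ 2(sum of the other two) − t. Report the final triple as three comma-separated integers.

start (1,1,6) = (f(1,0),f(0,1),f(1,1))
replace slot 3: 2·(1+1) − 6 = -2 → (1,1,-2)
replace slot 1: 2·(1+(-2)) − 1 = -3 → (-3,1,-2)
replace slot 2: 2·((-3)+(-2)) − 1 = -11 → (-3,-11,-2)
replace slot 3: 2·((-3)+(-11)) − (-2) = -26 → (-3,-11,-26)

-3,-11,-26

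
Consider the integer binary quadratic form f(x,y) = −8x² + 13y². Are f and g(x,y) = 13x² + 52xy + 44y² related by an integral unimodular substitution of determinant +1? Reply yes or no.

D₁ = 416, D₂ = 416
river cycle of f (length 6): (-8, 16, 5), (5, 14, -11), (-11, 8, 8), (8, 8, -11), (-11, 14, 5), (5, 16, -8)
river cycle of g (length 6): (5, 14, -11), (-11, 8, 8), (8, 8, -11), (-11, 14, 5), (5, 16, -8), (-8, 16, 5)
cycles coincide ⇒ equivalent

yes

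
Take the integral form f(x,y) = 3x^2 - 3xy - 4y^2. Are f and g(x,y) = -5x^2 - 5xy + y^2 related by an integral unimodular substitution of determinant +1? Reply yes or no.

D₁ = 57, D₂ = 45
discriminants differ ⇒ not SL₂(ℤ)-equivalent

no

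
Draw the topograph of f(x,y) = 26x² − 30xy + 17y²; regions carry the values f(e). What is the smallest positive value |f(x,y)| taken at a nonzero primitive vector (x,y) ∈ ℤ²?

translate: b→22 (≡-30 mod 52), so (26,-30,17)→(26,22,13)
flip: (26,22,13)→(13,-22,26)
translate: b→4 (≡-22 mod 26), so (13,-22,26)→(13,4,17)
reduced (well bottom): (13,4,17) with a≤c, −a<b≤a
well minimum = a = 13

13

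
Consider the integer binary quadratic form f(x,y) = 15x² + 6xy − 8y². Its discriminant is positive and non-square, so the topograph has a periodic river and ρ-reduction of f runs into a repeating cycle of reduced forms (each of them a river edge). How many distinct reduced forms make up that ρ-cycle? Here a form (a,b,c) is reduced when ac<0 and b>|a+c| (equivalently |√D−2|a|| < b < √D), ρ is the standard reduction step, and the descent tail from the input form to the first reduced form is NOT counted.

D = 516, ⌊√D⌋ = 22
descent: ρ → (-8,10,13)  [lands on river]
river: ρ → (13,16,-5)
river: ρ → (-5,14,16)
river: ρ → (16,18,-3)
river: ρ → (-3,18,16)
river: ρ → (16,14,-5)
river: ρ → (-5,16,13)
river: ρ → (13,10,-8)
river: ρ → (-8,22,1)
river: ρ → (1,22,-8)
ρ-cycle length = 10 (tail of 1 descent step not counted)

10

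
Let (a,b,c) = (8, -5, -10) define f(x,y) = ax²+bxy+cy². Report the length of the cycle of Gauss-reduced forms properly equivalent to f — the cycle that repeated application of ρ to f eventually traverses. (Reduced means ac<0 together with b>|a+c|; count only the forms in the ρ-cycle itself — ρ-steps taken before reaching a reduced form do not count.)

D = 345, ⌊√D⌋ = 18
descent: ρ → (-10,5,8)  [lands on river]
river: ρ → (8,11,-7)
river: ρ → (-7,17,2)
river: ρ → (2,15,-15)
river: ρ → (-15,15,2)
river: ρ → (2,17,-7)
river: ρ → (-7,11,8)
river: ρ → (8,5,-10)
river: ρ → (-10,15,3)
river: ρ → (3,15,-10)
ρ-cycle length = 10 (tail of 1 descent step not counted)

10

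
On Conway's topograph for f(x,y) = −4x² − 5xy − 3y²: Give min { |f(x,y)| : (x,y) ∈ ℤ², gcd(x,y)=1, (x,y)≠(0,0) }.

translate: b→-3 (≡5 mod 8), so (4,5,3)→(4,-3,2)
flip: (4,-3,2)→(2,3,4)
translate: b→-1 (≡3 mod 4), so (2,3,4)→(2,-1,3)
reduced (well bottom): (2,-1,3) with a≤c, −a<b≤a
well minimum |f| = |-2| = 2 (negative-definite)

2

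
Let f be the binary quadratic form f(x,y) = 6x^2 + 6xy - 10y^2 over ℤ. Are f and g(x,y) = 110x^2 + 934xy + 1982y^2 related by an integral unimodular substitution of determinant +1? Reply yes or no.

D₁ = 276, D₂ = 276
river cycle of f (length 4): (-10, 14, 2), (2, 14, -10), (-10, 6, 6), (6, 6, -10)
river cycle of g (length 4): (6, 6, -10), (-10, 14, 2), (2, 14, -10), (-10, 6, 6)
cycles coincide ⇒ equivalent

yes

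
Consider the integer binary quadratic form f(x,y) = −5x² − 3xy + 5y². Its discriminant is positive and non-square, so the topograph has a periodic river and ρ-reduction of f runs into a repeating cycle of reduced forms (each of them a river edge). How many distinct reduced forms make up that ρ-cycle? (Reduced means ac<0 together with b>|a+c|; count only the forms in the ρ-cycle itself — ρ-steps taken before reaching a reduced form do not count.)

D = 109, ⌊√D⌋ = 10
descent: ρ → (5,3,-5)  [lands on river]
river: ρ → (-5,7,3)
river: ρ → (3,5,-7)
river: ρ → (-7,9,1)
river: ρ → (1,9,-7)
river: ρ → (-7,5,3)
river: ρ → (3,7,-5)
river: ρ → (-5,3,5)
river: ρ → (5,7,-3)
river: ρ → (-3,5,7)
river: ρ → (7,9,-1)
river: ρ → (-1,9,7)
river: ρ → (7,5,-3)
river: ρ → (-3,7,5)
ρ-cycle length = 14 (tail of 1 descent step not counted)

14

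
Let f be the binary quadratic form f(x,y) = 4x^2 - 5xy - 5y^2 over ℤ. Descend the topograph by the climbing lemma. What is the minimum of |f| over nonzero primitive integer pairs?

descent: ρ → (-5,5,4)  [lands on river]
river: ρ → (4,3,-6)
river: ρ → (-6,9,1)
river: ρ → (1,9,-6)
river: ρ → (-6,3,4)
river: ρ → (4,5,-5)
closes: descent 1, river 6
min |a| on river = 1

1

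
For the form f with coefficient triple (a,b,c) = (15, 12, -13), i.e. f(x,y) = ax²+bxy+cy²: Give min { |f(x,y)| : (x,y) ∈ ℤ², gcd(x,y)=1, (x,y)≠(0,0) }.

river: ρ → (-13,14,14)
river: ρ → (14,14,-13)
river: ρ → (-13,12,15)
river: ρ → (15,18,-10)
river: ρ → (-10,22,11)
river: ρ → (11,22,-10)
river: ρ → (-10,18,15)
river: ρ → (15,12,-13)
closes: descent 0, river 8
min |a| on river = 10

10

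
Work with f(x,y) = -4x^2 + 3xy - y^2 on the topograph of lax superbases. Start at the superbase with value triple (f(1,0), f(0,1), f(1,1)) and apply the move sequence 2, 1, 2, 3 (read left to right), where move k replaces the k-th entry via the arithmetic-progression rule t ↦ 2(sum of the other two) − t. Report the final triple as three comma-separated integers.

start (-4,-1,-2) = (f(1,0),f(0,1),f(1,1))
replace slot 2: 2·((-4)+(-2)) − (-1) = -11 → (-4,-11,-2)
replace slot 1: 2·((-11)+(-2)) − (-4) = -22 → (-22,-11,-2)
replace slot 2: 2·((-22)+(-2)) − (-11) = -37 → (-22,-37,-2)
replace slot 3: 2·((-22)+(-37)) − (-2) = -116 → (-22,-37,-116)

-22,-37,-116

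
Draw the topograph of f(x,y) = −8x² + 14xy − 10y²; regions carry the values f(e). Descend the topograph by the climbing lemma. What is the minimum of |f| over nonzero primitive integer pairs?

translate: b→2 (≡-14 mod 16), so (8,-14,10)→(8,2,4)
flip: (8,2,4)→(4,-2,8)
reduced (well bottom): (4,-2,8) with a≤c, −a<b≤a
well minimum |f| = |-4| = 4 (negative-definite)

4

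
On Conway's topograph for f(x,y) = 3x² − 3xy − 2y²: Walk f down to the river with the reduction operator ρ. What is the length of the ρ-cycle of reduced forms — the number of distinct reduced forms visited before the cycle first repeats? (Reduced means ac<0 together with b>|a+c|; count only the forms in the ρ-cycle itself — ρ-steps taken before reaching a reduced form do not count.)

D = 33, ⌊√D⌋ = 5
descent: ρ → (-2,3,3)  [lands on river]
river: ρ → (3,3,-2)
river: ρ → (-2,5,1)
river: ρ → (1,5,-2)
ρ-cycle length = 4 (tail of 1 descent step not counted)

4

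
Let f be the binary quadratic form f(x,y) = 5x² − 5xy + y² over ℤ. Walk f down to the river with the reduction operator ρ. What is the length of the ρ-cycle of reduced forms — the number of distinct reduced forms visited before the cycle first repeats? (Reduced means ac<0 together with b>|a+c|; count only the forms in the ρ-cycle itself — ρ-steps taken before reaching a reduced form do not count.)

D = 5, ⌊√D⌋ = 2
descent: ρ → (1,1,-1)  [lands on river]
river: ρ → (-1,1,1)
ρ-cycle length = 2 (tail of 1 descent step not counted)

2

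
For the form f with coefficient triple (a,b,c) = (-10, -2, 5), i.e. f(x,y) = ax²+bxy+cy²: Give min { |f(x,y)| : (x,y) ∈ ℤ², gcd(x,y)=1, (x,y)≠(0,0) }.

descent: ρ → (5,12,-3)  [lands on river]
river: ρ → (-3,12,5)
river: ρ → (5,8,-7)
river: ρ → (-7,6,6)
river: ρ → (6,6,-7)
river: ρ → (-7,8,5)
closes: descent 1, river 6
min |a| on river = 3

3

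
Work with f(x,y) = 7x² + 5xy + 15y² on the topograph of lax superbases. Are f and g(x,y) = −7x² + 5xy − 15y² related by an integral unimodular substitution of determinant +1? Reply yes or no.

D₁ = -395, D₂ = -395
f: reduced (well bottom): (7,5,15) with a≤c, −a<b≤a
g is negative-definite; reduce −g:
−g: reduced (well bottom): (7,-5,15) with a≤c, −a<b≤a
flip sign back: reduced form of g is (-7,5,-15)
reduced forms (7, 5, 15) vs (-7, 5, -15) ⇒ inequivalent

no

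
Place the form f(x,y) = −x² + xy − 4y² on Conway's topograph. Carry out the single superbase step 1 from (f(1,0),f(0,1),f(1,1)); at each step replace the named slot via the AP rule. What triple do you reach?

start (-1,-4,-4) = (f(1,0),f(0,1),f(1,1))
replace slot 1: 2·((-4)+(-4)) − (-1) = -15 → (-15,-4,-4)

-15,-4,-4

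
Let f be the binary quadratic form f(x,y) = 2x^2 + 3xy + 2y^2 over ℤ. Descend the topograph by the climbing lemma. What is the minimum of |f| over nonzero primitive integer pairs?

translate: b→-1 (≡3 mod 4), so (2,3,2)→(2,-1,1)
flip: (2,-1,1)→(1,1,2)
reduced (well bottom): (1,1,2) with a≤c, −a<b≤a
well minimum = a = 1

1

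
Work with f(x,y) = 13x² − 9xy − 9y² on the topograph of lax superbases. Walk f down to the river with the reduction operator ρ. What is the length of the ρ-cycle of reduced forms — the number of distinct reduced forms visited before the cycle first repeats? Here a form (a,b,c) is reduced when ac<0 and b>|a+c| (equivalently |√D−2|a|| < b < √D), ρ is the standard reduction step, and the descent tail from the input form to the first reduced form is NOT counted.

D = 549, ⌊√D⌋ = 23
descent: ρ → (-9,9,13)  [lands on river]
river: ρ → (13,17,-5)
river: ρ → (-5,23,1)
river: ρ → (1,23,-5)
river: ρ → (-5,17,13)
river: ρ → (13,9,-9)
ρ-cycle length = 6 (tail of 1 descent step not counted)

6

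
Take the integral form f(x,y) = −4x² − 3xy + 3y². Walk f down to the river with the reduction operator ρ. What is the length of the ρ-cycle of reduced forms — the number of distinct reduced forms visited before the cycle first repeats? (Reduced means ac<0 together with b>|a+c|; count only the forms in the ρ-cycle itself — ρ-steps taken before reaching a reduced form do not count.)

D = 57, ⌊√D⌋ = 7
descent: ρ → (3,3,-4)  [lands on river]
river: ρ → (-4,5,2)
river: ρ → (2,7,-1)
river: ρ → (-1,7,2)
river: ρ → (2,5,-4)
river: ρ → (-4,3,3)
ρ-cycle length = 6 (tail of 1 descent step not counted)

6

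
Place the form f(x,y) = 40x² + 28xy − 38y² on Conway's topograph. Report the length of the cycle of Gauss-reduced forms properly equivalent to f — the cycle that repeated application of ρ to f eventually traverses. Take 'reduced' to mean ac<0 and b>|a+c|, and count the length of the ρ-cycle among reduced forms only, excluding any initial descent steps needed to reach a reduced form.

D = 6864, ⌊√D⌋ = 82
river: ρ → (-38,48,30)
river: ρ → (30,72,-14)
river: ρ → (-14,68,40)
river: ρ → (40,12,-42)
river: ρ → (-42,72,10)
river: ρ → (10,68,-56)
river: ρ → (-56,44,22)
river: ρ → (22,44,-56)
river: ρ → (-56,68,10)
river: ρ → (10,72,-42)
river: ρ → (-42,12,40)
river: ρ → (40,68,-14)
river: ρ → (-14,72,30)
river: ρ → (30,48,-38)
river: ρ → (-38,28,40)
river: ρ → (40,52,-26)
river: ρ → (-26,52,40)
river: ρ → (40,28,-38)
ρ-cycle length = 18 (tail of 0 descent steps not counted)

18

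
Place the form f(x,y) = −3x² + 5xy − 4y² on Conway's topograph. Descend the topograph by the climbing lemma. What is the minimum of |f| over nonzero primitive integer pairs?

translate: b→1 (≡-5 mod 6), so (3,-5,4)→(3,1,2)
flip: (3,1,2)→(2,-1,3)
reduced (well bottom): (2,-1,3) with a≤c, −a<b≤a
well minimum |f| = |-2| = 2 (negative-definite)

2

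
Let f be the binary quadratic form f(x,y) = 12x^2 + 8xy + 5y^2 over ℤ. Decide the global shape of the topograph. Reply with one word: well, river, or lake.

D = b²−4ac = 8² − 4·12·5 = -176
D < 0 ⇒ definite ⇒ every region one sign ⇒ single well

well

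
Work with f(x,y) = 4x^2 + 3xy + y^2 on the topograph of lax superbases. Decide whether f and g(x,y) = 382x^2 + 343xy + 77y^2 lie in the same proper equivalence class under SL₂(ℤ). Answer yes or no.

D₁ = -7, D₂ = -7
f: flip: (4,3,1)→(1,-3,4)
f: translate: b→1 (≡-3 mod 2), so (1,-3,4)→(1,1,2)
f: reduced (well bottom): (1,1,2) with a≤c, −a<b≤a
g: flip: (382,343,77)→(77,-343,382)
g: translate: b→-35 (≡-343 mod 154), so (77,-343,382)→(77,-35,4)
g: flip: (77,-35,4)→(4,35,77)
g: translate: b→3 (≡35 mod 8), so (4,35,77)→(4,3,1)
g: flip: (4,3,1)→(1,-3,4)
g: translate: b→1 (≡-3 mod 2), so (1,-3,4)→(1,1,2)
g: reduced (well bottom): (1,1,2) with a≤c, −a<b≤a
reduced forms (1, 1, 2) vs (1, 1, 2) ⇒ equivalent

yes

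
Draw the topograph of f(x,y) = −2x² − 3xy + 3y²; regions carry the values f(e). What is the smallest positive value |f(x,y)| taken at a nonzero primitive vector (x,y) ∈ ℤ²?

descent: ρ → (3,3,-2)  [lands on river]
river: ρ → (-2,5,1)
river: ρ → (1,5,-2)
river: ρ → (-2,3,3)
closes: descent 1, river 4
min |a| on river = 1

1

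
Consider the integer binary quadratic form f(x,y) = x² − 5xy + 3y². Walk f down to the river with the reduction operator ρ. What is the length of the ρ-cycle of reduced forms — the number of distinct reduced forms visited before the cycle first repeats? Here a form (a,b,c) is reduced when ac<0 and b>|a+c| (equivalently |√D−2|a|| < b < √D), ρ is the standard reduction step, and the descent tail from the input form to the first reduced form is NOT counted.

D = 13, ⌊√D⌋ = 3
descent: ρ → (3,-1,-1)
descent: ρ → (-1,3,1)  [lands on river]
river: ρ → (1,3,-1)
ρ-cycle length = 2 (tail of 2 descent steps not counted)

2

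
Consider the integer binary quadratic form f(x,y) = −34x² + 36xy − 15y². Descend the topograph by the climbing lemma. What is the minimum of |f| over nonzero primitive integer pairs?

translate: b→32 (≡-36 mod 68), so (34,-36,15)→(34,32,13)
flip: (34,32,13)→(13,-32,34)
translate: b→-6 (≡-32 mod 26), so (13,-32,34)→(13,-6,15)
reduced (well bottom): (13,-6,15) with a≤c, −a<b≤a
well minimum |f| = |-13| = 13 (negative-definite)

13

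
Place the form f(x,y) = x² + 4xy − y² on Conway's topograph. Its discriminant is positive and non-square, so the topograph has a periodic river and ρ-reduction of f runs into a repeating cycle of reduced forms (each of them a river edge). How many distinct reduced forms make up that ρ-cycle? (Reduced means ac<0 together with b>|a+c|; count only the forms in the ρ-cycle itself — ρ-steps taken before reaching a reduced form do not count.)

D = 20, ⌊√D⌋ = 4
river: ρ → (-1,4,1)
river: ρ → (1,4,-1)
ρ-cycle length = 2 (tail of 0 descent steps not counted)

2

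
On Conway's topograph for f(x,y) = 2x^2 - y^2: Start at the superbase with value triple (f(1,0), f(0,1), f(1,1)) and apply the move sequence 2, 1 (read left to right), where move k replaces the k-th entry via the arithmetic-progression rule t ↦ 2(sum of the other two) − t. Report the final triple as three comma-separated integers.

start (2,-1,1) = (f(1,0),f(0,1),f(1,1))
replace slot 2: 2·(2+1) − (-1) = 7 → (2,7,1)
replace slot 1: 2·(7+1) − 2 = 14 → (14,7,1)

14,7,1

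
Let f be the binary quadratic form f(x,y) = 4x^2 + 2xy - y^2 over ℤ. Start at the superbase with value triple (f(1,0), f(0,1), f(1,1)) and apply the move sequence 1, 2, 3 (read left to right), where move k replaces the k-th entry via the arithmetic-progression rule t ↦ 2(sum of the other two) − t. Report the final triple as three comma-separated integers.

start (4,-1,5) = (f(1,0),f(0,1),f(1,1))
replace slot 1: 2·((-1)+5) − 4 = 4 → (4,-1,5)
replace slot 2: 2·(4+5) − (-1) = 19 → (4,19,5)
replace slot 3: 2·(4+19) − 5 = 41 → (4,19,41)

4,19,41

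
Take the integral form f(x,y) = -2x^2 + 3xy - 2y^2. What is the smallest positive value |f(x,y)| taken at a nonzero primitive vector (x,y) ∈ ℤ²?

translate: b→1 (≡-3 mod 4), so (2,-3,2)→(2,1,1)
flip: (2,1,1)→(1,-1,2)
translate: b→1 (≡-1 mod 2), so (1,-1,2)→(1,1,2)
reduced (well bottom): (1,1,2) with a≤c, −a<b≤a
well minimum |f| = |-1| = 1 (negative-definite)

1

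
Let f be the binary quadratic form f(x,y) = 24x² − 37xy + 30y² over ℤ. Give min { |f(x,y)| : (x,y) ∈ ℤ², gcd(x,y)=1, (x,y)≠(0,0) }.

translate: b→11 (≡-37 mod 48), so (24,-37,30)→(24,11,17)
flip: (24,11,17)→(17,-11,24)
reduced (well bottom): (17,-11,24) with a≤c, −a<b≤a
well minimum = a = 17

17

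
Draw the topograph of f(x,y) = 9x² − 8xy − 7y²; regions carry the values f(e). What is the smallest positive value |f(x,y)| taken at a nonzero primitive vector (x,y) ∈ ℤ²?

descent: ρ → (-7,8,9)  [lands on river]
river: ρ → (9,10,-6)
river: ρ → (-6,14,5)
river: ρ → (5,16,-3)
river: ρ → (-3,14,10)
river: ρ → (10,6,-7)
closes: descent 1, river 6
min |a| on river = 3

3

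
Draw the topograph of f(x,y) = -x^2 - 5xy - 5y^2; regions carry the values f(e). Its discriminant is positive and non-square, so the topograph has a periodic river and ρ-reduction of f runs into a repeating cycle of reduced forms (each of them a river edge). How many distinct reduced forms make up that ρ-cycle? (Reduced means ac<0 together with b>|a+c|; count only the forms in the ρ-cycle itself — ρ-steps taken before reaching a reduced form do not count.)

D = 5, ⌊√D⌋ = 2
descent: ρ → (-5,5,-1)
descent: ρ → (-1,1,1)  [lands on river]
river: ρ → (1,1,-1)
ρ-cycle length = 2 (tail of 2 descent steps not counted)

2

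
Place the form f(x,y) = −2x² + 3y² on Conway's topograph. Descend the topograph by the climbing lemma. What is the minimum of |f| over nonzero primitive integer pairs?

descent: ρ → (3,0,-2)
descent: ρ → (-2,4,1)  [lands on river]
river: ρ → (1,4,-2)
closes: descent 2, river 2
min |a| on river = 1

1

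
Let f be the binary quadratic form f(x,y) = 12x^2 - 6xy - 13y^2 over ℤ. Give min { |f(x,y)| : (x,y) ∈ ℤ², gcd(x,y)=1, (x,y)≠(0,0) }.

descent: ρ → (-13,6,12)  [lands on river]
river: ρ → (12,18,-7)
river: ρ → (-7,24,3)
river: ρ → (3,24,-7)
river: ρ → (-7,18,12)
river: ρ → (12,6,-13)
river: ρ → (-13,20,5)
river: ρ → (5,20,-13)
closes: descent 1, river 8
min |a| on river = 3

3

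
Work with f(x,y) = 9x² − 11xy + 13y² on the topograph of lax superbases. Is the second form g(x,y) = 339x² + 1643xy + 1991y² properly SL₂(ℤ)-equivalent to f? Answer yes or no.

D₁ = -347, D₂ = -347
f: translate: b→7 (≡-11 mod 18), so (9,-11,13)→(9,7,11)
f: reduced (well bottom): (9,7,11) with a≤c, −a<b≤a
g: translate: b→287 (≡1643 mod 678), so (339,1643,1991)→(339,287,61)
g: flip: (339,287,61)→(61,-287,339)
g: translate: b→-43 (≡-287 mod 122), so (61,-287,339)→(61,-43,9)
g: flip: (61,-43,9)→(9,43,61)
g: translate: b→7 (≡43 mod 18), so (9,43,61)→(9,7,11)
g: reduced (well bottom): (9,7,11) with a≤c, −a<b≤a
reduced forms (9, 7, 11) vs (9, 7, 11) ⇒ equivalent

yes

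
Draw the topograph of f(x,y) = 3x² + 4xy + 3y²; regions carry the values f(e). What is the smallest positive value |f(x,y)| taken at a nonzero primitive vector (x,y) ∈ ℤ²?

translate: b→-2 (≡4 mod 6), so (3,4,3)→(3,-2,2)
flip: (3,-2,2)→(2,2,3)
reduced (well bottom): (2,2,3) with a≤c, −a<b≤a
well minimum = a = 2

2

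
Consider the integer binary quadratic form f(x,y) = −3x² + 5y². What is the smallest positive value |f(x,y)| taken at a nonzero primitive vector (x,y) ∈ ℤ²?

descent: ρ → (5,0,-3)
descent: ρ → (-3,6,2)  [lands on river]
river: ρ → (2,6,-3)
closes: descent 2, river 2
min |a| on river = 2

2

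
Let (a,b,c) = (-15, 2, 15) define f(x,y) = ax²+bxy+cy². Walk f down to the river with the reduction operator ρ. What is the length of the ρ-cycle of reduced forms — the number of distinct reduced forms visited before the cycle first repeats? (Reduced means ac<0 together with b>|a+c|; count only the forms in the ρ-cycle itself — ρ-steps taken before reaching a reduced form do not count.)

D = 904, ⌊√D⌋ = 30
river: ρ → (15,28,-2)
river: ρ → (-2,28,15)
river: ρ → (15,2,-15)
river: ρ → (-15,28,2)
river: ρ → (2,28,-15)
river: ρ → (-15,2,15)
ρ-cycle length = 6 (tail of 0 descent steps not counted)

6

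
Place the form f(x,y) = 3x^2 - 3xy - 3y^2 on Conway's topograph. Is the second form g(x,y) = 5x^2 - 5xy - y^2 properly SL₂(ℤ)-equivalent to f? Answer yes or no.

D₁ = 45, D₂ = 45
river cycle of f (length 2): (-3, 3, 3), (3, 3, -3)
river cycle of g (length 2): (-1, 5, 5), (5, 5, -1)
cycles differ ⇒ inequivalent

no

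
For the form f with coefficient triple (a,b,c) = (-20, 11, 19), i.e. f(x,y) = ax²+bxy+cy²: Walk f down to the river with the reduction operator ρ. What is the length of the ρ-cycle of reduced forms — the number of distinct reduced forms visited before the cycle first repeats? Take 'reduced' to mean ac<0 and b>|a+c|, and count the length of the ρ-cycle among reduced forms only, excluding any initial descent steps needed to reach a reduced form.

D = 1641, ⌊√D⌋ = 40
river: ρ → (19,27,-12)
river: ρ → (-12,21,25)
river: ρ → (25,29,-8)
river: ρ → (-8,35,13)
river: ρ → (13,17,-26)
river: ρ → (-26,35,4)
river: ρ → (4,37,-17)
river: ρ → (-17,31,10)
river: ρ → (10,29,-20)
river: ρ → (-20,11,19)
ρ-cycle length = 10 (tail of 0 descent steps not counted)

10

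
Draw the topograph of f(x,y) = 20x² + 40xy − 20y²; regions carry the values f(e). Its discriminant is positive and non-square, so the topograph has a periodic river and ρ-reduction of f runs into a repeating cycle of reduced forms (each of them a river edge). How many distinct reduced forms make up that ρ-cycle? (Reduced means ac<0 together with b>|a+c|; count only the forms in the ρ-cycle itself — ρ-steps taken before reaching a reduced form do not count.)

D = 3200, ⌊√D⌋ = 56
river: ρ → (-20,40,20)
river: ρ → (20,40,-20)
ρ-cycle length = 2 (tail of 0 descent steps not counted)

2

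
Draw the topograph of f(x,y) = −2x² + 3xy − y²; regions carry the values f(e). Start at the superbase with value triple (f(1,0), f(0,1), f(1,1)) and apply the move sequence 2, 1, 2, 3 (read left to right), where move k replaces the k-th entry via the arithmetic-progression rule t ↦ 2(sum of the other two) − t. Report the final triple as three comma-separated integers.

start (-2,-1,0) = (f(1,0),f(0,1),f(1,1))
replace slot 2: 2·((-2)+0) − (-1) = -3 → (-2,-3,0)
replace slot 1: 2·((-3)+0) − (-2) = -4 → (-4,-3,0)
replace slot 2: 2·((-4)+0) − (-3) = -5 → (-4,-5,0)
replace slot 3: 2·((-4)+(-5)) − 0 = -18 → (-4,-5,-18)

-4,-5,-18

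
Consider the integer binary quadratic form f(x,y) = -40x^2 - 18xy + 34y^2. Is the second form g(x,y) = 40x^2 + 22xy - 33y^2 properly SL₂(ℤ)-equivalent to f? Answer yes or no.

D₁ = 5764, D₂ = 5764
river cycle of f (length 52): (34, 18, -40), (-40, 62, 12), (12, 58, -50), (-50, 42, 20), (20, 38, -54), (-54, 70, 4), (4, 74, -18), (-18, 70, 12), (12, 74, -6), (-6, 70, 36), … (42 more)
river cycle of g (length 48): (-33, 44, 29), (29, 72, -5), (-5, 68, 57), (57, 46, -16), (-16, 50, 51), (51, 52, -15), (-15, 68, 19), (19, 46, -48), (-48, 50, 17), (17, 52, -45), … (38 more)
cycles differ ⇒ inequivalent

no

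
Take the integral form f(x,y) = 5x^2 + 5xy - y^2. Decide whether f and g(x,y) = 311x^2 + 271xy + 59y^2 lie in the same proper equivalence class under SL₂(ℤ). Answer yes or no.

D₁ = 45, D₂ = 45
river cycle of f (length 2): (-1, 5, 5), (5, 5, -1)
river cycle of g (length 2): (5, 5, -1), (-1, 5, 5)
cycles coincide ⇒ equivalent

yes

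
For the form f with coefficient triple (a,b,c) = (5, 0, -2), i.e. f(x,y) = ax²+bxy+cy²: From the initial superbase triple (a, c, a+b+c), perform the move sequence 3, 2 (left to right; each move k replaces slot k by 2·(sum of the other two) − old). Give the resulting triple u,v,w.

start (5,-2,3) = (f(1,0),f(0,1),f(1,1))
replace slot 3: 2·(5+(-2)) − 3 = 3 → (5,-2,3)
replace slot 2: 2·(5+3) − (-2) = 18 → (5,18,3)

5,18,3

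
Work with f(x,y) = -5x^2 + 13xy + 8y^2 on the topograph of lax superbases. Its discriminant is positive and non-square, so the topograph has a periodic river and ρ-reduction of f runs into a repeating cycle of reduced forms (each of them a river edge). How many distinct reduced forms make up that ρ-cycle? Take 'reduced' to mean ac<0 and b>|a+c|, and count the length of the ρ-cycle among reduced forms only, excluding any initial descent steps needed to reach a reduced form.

D = 329, ⌊√D⌋ = 18
river: ρ → (8,3,-10)
river: ρ → (-10,17,1)
river: ρ → (1,17,-10)
river: ρ → (-10,3,8)
river: ρ → (8,13,-5)
river: ρ → (-5,17,2)
river: ρ → (2,15,-13)
river: ρ → (-13,11,4)
river: ρ → (4,13,-10)
river: ρ → (-10,7,7)
river: ρ → (7,7,-10)
river: ρ → (-10,13,4)
river: ρ → (4,11,-13)
river: ρ → (-13,15,2)
river: ρ → (2,17,-5)
river: ρ → (-5,13,8)
ρ-cycle length = 16 (tail of 0 descent steps not counted)

16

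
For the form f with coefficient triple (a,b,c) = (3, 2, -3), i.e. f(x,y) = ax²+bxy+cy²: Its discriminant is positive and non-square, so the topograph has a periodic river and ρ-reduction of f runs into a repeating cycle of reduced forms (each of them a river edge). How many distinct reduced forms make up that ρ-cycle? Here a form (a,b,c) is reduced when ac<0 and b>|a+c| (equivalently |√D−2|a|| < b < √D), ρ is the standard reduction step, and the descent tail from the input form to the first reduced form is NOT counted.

D = 40, ⌊√D⌋ = 6
river: ρ → (-3,4,2)
river: ρ → (2,4,-3)
river: ρ → (-3,2,3)
river: ρ → (3,4,-2)
river: ρ → (-2,4,3)
river: ρ → (3,2,-3)
ρ-cycle length = 6 (tail of 0 descent steps not counted)

6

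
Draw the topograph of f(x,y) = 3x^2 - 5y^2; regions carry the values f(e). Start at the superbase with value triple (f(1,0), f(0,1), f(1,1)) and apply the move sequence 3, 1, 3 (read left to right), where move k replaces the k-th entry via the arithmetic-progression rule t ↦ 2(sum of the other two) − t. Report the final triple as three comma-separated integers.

start (3,-5,-2) = (f(1,0),f(0,1),f(1,1))
replace slot 3: 2·(3+(-5)) − (-2) = -2 → (3,-5,-2)
replace slot 1: 2·((-5)+(-2)) − 3 = -17 → (-17,-5,-2)
replace slot 3: 2·((-17)+(-5)) − (-2) = -42 → (-17,-5,-42)

-17,-5,-42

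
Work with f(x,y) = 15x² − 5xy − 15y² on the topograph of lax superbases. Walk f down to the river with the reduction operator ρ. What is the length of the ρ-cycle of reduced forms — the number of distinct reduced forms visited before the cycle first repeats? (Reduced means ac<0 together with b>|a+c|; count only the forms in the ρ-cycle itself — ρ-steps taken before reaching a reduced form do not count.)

D = 925, ⌊√D⌋ = 30
descent: ρ → (-15,5,15)  [lands on river]
river: ρ → (15,25,-5)
river: ρ → (-5,25,15)
river: ρ → (15,5,-15)
river: ρ → (-15,25,5)
river: ρ → (5,25,-15)
ρ-cycle length = 6 (tail of 1 descent step not counted)

6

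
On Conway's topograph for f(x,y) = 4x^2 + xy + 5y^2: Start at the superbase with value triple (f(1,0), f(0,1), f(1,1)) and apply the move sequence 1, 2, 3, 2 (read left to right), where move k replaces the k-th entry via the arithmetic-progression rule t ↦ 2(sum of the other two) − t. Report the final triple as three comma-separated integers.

start (4,5,10) = (f(1,0),f(0,1),f(1,1))
replace slot 1: 2·(5+10) − 4 = 26 → (26,5,10)
replace slot 2: 2·(26+10) − 5 = 67 → (26,67,10)
replace slot 3: 2·(26+67) − 10 = 176 → (26,67,176)
replace slot 2: 2·(26+176) − 67 = 337 → (26,337,176)

26,337,176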